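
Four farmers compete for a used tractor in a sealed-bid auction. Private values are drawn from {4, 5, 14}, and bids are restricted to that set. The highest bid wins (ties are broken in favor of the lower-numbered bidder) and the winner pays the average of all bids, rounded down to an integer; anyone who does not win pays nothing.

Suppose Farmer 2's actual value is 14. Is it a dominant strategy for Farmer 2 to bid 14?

No

Consider the case where Farmer 1 bids 4, Farmer 3 bids 4 and Farmer 4 bids 4.
Truthful bid 14: wins, pays 6, utility 14 - 6 = 8.
Bid 5 instead: wins, pays 4, utility 14 - 4 = 10.
Since 10 > 8, bidding 5 is strictly better here, so truthful bidding is not dominant.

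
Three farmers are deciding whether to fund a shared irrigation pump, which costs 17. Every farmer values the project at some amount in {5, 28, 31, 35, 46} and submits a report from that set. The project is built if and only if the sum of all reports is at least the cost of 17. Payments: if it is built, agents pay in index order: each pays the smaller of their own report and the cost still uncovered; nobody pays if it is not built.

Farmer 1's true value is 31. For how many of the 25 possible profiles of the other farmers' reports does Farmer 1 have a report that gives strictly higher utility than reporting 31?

24

Others report (5, 28): truth gives 14; report 5 gives 26 > 14. Violating.
Others report (5, 31): truth gives 14; report 5 gives 26 > 14. Violating.
Others report (5, 35): truth gives 14; report 5 gives 26 > 14. Violating.
Others report (5, 46): truth gives 14; report 5 gives 26 > 14. Violating.
Others report (5, 5): truth gives 14; no alternative beats it.
(Checking all 25 profiles: 24 have a profitable deviation, 1 does not.)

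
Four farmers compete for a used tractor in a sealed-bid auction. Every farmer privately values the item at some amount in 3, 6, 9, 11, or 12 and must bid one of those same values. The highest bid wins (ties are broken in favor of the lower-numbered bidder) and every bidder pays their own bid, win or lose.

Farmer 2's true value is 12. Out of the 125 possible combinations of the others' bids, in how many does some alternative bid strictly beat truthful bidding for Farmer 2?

Others bid (3, 3, 3): truth gives 0; bid 6 gives 6 > 0. Violating.
Others bid (3, 3, 6): truth gives 0; bid 6 gives 6 > 0. Violating.
Others bid (3, 3, 9): truth gives 0; bid 9 gives 3 > 0. Violating.
Others bid (3, 3, 11): truth gives 0; bid 11 gives 1 > 0. Violating.
Others bid (3, 3, 12): truth gives 0; no alternative beats it.
Others bid (3, 6, 12): truth gives 0; no alternative beats it.
(Checking all 125 profiles: 73 have a profitable deviation, 52 do not.)

73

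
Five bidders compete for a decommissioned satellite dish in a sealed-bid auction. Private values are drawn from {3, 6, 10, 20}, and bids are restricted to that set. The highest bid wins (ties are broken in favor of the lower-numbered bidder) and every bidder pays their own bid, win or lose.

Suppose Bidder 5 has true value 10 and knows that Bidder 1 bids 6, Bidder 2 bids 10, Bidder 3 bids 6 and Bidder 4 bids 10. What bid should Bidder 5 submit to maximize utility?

Bid 3: loses but pays 3, utility -3.
Bid 6: loses but pays 6, utility -6.
Bid 10: loses but pays 10, utility -10.
Bid 20: wins, pays 20, utility 10 - 20 = -10.
The best choice is 3 with utility -3.

3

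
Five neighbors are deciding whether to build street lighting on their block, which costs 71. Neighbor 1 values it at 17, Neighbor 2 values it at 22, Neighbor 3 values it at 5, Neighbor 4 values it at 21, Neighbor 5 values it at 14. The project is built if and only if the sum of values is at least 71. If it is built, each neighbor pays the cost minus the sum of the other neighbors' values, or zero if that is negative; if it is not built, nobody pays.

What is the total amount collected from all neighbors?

Total value 79 ≥ cost 71, so it is built.
Neighbor 1: others sum to 62; max(0, 71 - 62) = 9.
Neighbor 2: others sum to 57; max(0, 71 - 57) = 14.
Neighbor 3: others sum to 74; max(0, 71 - 74) = 0.
Neighbor 4: others sum to 58; max(0, 71 - 58) = 13.
Neighbor 5: others sum to 65; max(0, 71 - 65) = 6.
Total collected = 9 + 14 + 0 + 13 + 6 = 42.

42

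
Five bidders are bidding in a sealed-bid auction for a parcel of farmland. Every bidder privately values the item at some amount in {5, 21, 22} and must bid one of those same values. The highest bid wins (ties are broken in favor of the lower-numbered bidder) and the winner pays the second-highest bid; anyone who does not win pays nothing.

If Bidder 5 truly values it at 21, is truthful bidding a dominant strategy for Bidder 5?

Yes

Check each profile of the others' bids and compare truth against every alternative bid.
Others bid (5, 5, 5, 5): truth gives 16, best alternative gives 16.
Others bid (5, 5, 5, 21): truth gives 0, best alternative gives 0.
Others bid (5, 5, 5, 22): truth gives 0, best alternative gives 0.
Others bid (5, 5, 21, 5): truth gives 0, best alternative gives 0.
Others bid (5, 5, 21, 21): truth gives 0, best alternative gives 0.
Others bid (5, 5, 21, 22): truth gives 0, best alternative gives 0.
(Remaining 75 profiles checked similarly; truth is weakly best in each.)
In every case the truthful bid is at least as good as any alternative, so it is a dominant strategy.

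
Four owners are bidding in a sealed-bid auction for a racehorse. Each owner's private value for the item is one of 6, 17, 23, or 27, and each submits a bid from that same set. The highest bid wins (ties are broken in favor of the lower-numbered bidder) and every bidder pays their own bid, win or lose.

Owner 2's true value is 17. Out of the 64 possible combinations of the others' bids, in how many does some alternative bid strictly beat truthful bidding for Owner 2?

60

Others bid (6, 6, 23): truth gives -17; bid 6 gives -6 > -17. Violating.
Others bid (6, 6, 27): truth gives -17; bid 6 gives -6 > -17. Violating.
Others bid (6, 17, 23): truth gives -17; bid 6 gives -6 > -17. Violating.
Others bid (6, 17, 27): truth gives -17; bid 6 gives -6 > -17. Violating.
Others bid (6, 6, 6): truth gives 0; no alternative beats it.
Others bid (6, 6, 17): truth gives 0; no alternative beats it.
(Checking all 64 profiles: 60 have a profitable deviation, 4 do not.)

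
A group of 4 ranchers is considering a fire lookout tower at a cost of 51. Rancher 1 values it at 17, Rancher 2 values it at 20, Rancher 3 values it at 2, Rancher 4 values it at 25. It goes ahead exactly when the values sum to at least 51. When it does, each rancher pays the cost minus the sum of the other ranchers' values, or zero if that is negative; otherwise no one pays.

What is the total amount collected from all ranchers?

23

Total value 64 ≥ cost 51, so it is built.
Rancher 1: others sum to 47; max(0, 51 - 47) = 4.
Rancher 2: others sum to 44; max(0, 51 - 44) = 7.
Rancher 3: others sum to 62; max(0, 51 - 62) = 0.
Rancher 4: others sum to 39; max(0, 51 - 39) = 12.
Total collected = 4 + 7 + 0 + 12 = 23.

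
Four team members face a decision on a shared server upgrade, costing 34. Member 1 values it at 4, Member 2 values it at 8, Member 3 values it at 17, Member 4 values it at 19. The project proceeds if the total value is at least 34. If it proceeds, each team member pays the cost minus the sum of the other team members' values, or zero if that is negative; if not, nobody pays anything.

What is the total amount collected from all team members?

Total value 48 ≥ cost 34, so it is built.
Member 1: others sum to 44; max(0, 34 - 44) = 0.
Member 2: others sum to 40; max(0, 34 - 40) = 0.
Member 3: others sum to 31; max(0, 34 - 31) = 3.
Member 4: others sum to 29; max(0, 34 - 29) = 5.
Total collected = 0 + 0 + 3 + 5 = 8.

8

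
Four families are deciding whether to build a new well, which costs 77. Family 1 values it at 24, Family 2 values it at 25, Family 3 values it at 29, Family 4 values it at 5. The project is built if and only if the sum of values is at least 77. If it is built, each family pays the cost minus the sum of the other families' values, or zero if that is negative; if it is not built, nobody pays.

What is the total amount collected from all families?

60

Total value 83 ≥ cost 77, so it is built.
Family 1: others sum to 59; max(0, 77 - 59) = 18.
Family 2: others sum to 58; max(0, 77 - 58) = 19.
Family 3: others sum to 54; max(0, 77 - 54) = 23.
Family 4: others sum to 78; max(0, 77 - 78) = 0.
Total collected = 18 + 19 + 23 + 0 = 60.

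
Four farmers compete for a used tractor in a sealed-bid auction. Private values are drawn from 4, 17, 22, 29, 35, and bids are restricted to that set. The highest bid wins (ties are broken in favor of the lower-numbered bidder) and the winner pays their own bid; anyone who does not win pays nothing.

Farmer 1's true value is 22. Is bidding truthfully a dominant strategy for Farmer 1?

Consider the case where Farmer 2 bids 4, Farmer 3 bids 4 and Farmer 4 bids 4.
Truthful bid 22: wins, pays 22, utility 22 - 22 = 0.
Bid 4 instead: wins, pays 4, utility 22 - 4 = 18.
Since 18 > 0, bidding 4 is strictly better here, so truthful bidding is not dominant.

No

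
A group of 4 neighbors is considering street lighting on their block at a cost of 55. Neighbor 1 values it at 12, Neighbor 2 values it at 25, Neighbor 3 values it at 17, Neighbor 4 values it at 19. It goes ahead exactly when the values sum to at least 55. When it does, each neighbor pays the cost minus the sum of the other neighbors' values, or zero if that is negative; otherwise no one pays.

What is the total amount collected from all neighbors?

8

Total value 73 ≥ cost 55, so it is built.
Neighbor 1: others sum to 61; max(0, 55 - 61) = 0.
Neighbor 2: others sum to 48; max(0, 55 - 48) = 7.
Neighbor 3: others sum to 56; max(0, 55 - 56) = 0.
Neighbor 4: others sum to 54; max(0, 55 - 54) = 1.
Total collected = 0 + 7 + 0 + 1 = 8.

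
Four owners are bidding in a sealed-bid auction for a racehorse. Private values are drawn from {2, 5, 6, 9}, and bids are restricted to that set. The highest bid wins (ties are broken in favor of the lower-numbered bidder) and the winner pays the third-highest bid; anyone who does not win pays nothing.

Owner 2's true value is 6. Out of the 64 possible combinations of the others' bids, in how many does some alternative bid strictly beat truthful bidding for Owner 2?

12

Others bid (2, 2, 9): truth gives 0; bid 9 gives 4 > 0. Violating.
Others bid (2, 5, 9): truth gives 0; bid 9 gives 1 > 0. Violating.
Others bid (2, 9, 2): truth gives 0; bid 9 gives 4 > 0. Violating.
Others bid (2, 9, 5): truth gives 0; bid 9 gives 1 > 0. Violating.
Others bid (2, 2, 2): truth gives 4; no alternative beats it.
Others bid (2, 2, 5): truth gives 4; no alternative beats it.
(Checking all 64 profiles: 12 have a profitable deviation, 52 do not.)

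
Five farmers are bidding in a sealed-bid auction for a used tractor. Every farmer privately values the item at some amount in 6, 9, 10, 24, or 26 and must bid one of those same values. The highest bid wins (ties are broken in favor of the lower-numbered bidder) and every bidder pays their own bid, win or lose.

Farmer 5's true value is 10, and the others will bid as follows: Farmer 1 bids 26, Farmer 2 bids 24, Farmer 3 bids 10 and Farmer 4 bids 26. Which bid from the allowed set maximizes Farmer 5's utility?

6

Bid 6: loses but pays 6, utility -6.
Bid 9: loses but pays 9, utility -9.
Bid 10: loses but pays 10, utility -10.
Bid 24: loses but pays 24, utility -24.
Bid 26: loses but pays 26, utility -26.
The best choice is 6 with utility -6.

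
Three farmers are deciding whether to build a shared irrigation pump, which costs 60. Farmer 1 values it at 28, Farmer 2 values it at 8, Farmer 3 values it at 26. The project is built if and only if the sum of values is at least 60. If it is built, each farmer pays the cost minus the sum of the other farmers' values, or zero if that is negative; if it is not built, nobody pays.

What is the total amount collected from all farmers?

Total value 62 ≥ cost 60, so it is built.
Farmer 1: others sum to 34; max(0, 60 - 34) = 26.
Farmer 2: others sum to 54; max(0, 60 - 54) = 6.
Farmer 3: others sum to 36; max(0, 60 - 36) = 24.
Total collected = 26 + 6 + 24 = 56.

56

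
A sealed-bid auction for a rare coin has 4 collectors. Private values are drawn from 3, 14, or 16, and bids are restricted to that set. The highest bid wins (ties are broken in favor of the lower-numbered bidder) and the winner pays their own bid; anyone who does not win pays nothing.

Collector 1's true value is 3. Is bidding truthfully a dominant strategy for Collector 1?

Yes

Check each profile of the others' bids and compare truth against every alternative bid.
Others bid (3, 3, 3): truth gives 0, best alternative gives -11.
Others bid (3, 3, 14): truth gives 0, best alternative gives -11.
Others bid (3, 14, 3): truth gives 0, best alternative gives -11.
Others bid (3, 14, 14): truth gives 0, best alternative gives -11.
Others bid (14, 3, 3): truth gives 0, best alternative gives -11.
Others bid (14, 3, 14): truth gives 0, best alternative gives -11.
(Remaining 21 profiles checked similarly; truth is weakly best in each.)
In every case the truthful bid is at least as good as any alternative, so it is a dominant strategy.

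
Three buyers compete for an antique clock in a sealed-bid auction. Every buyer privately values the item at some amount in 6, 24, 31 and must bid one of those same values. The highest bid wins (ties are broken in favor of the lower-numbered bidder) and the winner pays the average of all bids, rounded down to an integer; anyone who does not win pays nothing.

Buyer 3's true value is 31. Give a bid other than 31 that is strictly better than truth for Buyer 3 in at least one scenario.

24

Suppose Buyer 1 bids 6 and Buyer 2 bids 6.
Bid 31: wins, pays 14, utility 31 - 14 = 17.
Bid 24: wins, pays 12, utility 31 - 12 = 19.
So bidding 24 beats truth here (19 > 17).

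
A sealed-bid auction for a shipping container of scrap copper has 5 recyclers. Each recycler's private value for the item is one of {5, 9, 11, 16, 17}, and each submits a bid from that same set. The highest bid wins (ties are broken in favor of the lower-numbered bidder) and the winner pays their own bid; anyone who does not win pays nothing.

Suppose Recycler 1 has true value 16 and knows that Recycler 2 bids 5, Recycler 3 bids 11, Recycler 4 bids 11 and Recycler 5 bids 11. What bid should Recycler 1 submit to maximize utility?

11

Bid 5: loses, pays 0, utility 0.
Bid 9: loses, pays 0, utility 0.
Bid 11: wins, pays 11, utility 16 - 11 = 5.
Bid 16: wins, pays 16, utility 16 - 16 = 0.
Bid 17: wins, pays 17, utility 16 - 17 = -1.
The best choice is 11 with utility 5.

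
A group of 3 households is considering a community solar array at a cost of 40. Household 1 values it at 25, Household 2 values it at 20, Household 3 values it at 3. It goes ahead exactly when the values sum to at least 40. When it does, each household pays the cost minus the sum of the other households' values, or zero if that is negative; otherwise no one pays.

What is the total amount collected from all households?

Total value 48 ≥ cost 40, so it is built.
Household 1: others sum to 23; max(0, 40 - 23) = 17.
Household 2: others sum to 28; max(0, 40 - 28) = 12.
Household 3: others sum to 45; max(0, 40 - 45) = 0.
Total collected = 17 + 12 + 0 = 29.

29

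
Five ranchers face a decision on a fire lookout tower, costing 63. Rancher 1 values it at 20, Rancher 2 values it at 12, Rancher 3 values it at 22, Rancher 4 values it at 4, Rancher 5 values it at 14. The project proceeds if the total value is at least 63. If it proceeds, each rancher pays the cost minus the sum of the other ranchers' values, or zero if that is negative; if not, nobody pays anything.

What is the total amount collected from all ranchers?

32

Total value 72 ≥ cost 63, so it is built.
Rancher 1: others sum to 52; max(0, 63 - 52) = 11.
Rancher 2: others sum to 60; max(0, 63 - 60) = 3.
Rancher 3: others sum to 50; max(0, 63 - 50) = 13.
Rancher 4: others sum to 68; max(0, 63 - 68) = 0.
Rancher 5: others sum to 58; max(0, 63 - 58) = 5.
Total collected = 11 + 3 + 13 + 0 + 5 = 32.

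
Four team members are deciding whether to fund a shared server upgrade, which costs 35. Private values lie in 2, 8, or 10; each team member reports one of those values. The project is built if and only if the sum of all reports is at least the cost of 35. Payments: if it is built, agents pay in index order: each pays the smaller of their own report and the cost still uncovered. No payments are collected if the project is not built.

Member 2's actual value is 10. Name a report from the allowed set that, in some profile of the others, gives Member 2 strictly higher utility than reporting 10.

8

Suppose Member 1 reports 8, Member 3 reports 10 and Member 4 reports 10.
Report 10: project built, pays 10, utility 10 - 10 = 0.
Report 8: project built, pays 8, utility 10 - 8 = 2.
So reporting 8 beats truth here (2 > 0).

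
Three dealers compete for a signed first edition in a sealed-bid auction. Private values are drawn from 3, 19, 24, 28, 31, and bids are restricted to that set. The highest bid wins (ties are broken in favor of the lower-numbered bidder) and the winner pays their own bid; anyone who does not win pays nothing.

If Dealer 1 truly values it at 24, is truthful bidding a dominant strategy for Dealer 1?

No

Consider the case where Dealer 2 bids 3 and Dealer 3 bids 3.
Truthful bid 24: wins, pays 24, utility 24 - 24 = 0.
Bid 3 instead: wins, pays 3, utility 24 - 3 = 21.
Since 21 > 0, bidding 3 is strictly better here, so truthful bidding is not dominant.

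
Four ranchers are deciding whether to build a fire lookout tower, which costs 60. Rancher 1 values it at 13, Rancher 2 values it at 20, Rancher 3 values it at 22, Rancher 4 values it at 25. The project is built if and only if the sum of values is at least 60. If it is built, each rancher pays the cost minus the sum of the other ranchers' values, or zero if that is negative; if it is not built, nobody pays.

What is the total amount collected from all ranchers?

Total value 80 ≥ cost 60, so it is built.
Rancher 1: others sum to 67; max(0, 60 - 67) = 0.
Rancher 2: others sum to 60; max(0, 60 - 60) = 0.
Rancher 3: others sum to 58; max(0, 60 - 58) = 2.
Rancher 4: others sum to 55; max(0, 60 - 55) = 5.
Total collected = 0 + 0 + 2 + 5 = 7.

7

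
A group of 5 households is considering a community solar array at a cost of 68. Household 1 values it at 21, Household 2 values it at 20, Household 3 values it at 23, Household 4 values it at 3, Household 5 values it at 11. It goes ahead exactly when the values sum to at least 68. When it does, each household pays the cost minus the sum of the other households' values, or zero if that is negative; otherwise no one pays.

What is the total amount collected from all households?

Total value 78 ≥ cost 68, so it is built.
Household 1: others sum to 57; max(0, 68 - 57) = 11.
Household 2: others sum to 58; max(0, 68 - 58) = 10.
Household 3: others sum to 55; max(0, 68 - 55) = 13.
Household 4: others sum to 75; max(0, 68 - 75) = 0.
Household 5: others sum to 67; max(0, 68 - 67) = 1.
Total collected = 11 + 10 + 13 + 0 + 1 = 35.

35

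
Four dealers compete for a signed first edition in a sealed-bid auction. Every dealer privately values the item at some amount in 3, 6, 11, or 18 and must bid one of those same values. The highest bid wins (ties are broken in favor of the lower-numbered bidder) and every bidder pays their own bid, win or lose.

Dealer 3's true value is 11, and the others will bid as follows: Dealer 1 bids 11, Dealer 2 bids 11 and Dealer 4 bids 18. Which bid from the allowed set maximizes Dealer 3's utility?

Bid 3: loses but pays 3, utility -3.
Bid 6: loses but pays 6, utility -6.
Bid 11: loses but pays 11, utility -11.
Bid 18: wins, pays 18, utility 11 - 18 = -7.
The best choice is 3 with utility -3.

3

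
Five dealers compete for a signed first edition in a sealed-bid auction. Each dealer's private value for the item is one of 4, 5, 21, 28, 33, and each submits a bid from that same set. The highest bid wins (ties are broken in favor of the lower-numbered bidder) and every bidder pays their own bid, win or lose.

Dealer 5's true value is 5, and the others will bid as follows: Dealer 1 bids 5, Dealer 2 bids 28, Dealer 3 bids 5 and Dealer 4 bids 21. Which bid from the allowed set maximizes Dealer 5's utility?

4

Bid 4: loses but pays 4, utility -4.
Bid 5: loses but pays 5, utility -5.
Bid 21: loses but pays 21, utility -21.
Bid 28: loses but pays 28, utility -28.
Bid 33: wins, pays 33, utility 5 - 33 = -28.
The best choice is 4 with utility -4.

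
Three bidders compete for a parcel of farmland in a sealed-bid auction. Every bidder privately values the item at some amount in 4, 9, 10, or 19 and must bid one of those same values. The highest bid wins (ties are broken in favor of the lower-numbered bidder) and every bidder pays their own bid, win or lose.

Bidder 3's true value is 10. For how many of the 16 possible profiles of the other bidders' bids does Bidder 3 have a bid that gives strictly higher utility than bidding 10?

13

Others bid (4, 4): truth gives 0; bid 9 gives 1 > 0. Violating.
Others bid (4, 10): truth gives -10; bid 4 gives -4 > -10. Violating.
Others bid (4, 19): truth gives -10; bid 4 gives -4 > -10. Violating.
Others bid (9, 10): truth gives -10; bid 4 gives -4 > -10. Violating.
Others bid (4, 9): truth gives 0; no alternative beats it.
Others bid (9, 4): truth gives 0; no alternative beats it.
(Checking all 16 profiles: 13 have a profitable deviation, 3 do not.)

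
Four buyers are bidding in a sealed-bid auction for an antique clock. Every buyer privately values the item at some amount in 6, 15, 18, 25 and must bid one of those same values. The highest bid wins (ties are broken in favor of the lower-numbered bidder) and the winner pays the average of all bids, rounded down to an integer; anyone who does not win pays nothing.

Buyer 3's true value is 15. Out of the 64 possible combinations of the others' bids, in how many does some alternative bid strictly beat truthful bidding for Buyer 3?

Others bid (6, 6, 18): truth gives 0; bid 18 gives 3 > 0. Violating.
Others bid (6, 15, 6): truth gives 0; bid 18 gives 4 > 0. Violating.
Others bid (6, 15, 15): truth gives 0; bid 18 gives 2 > 0. Violating.
Others bid (6, 15, 18): truth gives 0; bid 18 gives 1 > 0. Violating.
Others bid (6, 6, 6): truth gives 7; no alternative beats it.
Others bid (6, 6, 15): truth gives 5; no alternative beats it.
(Checking all 64 profiles: 10 have a profitable deviation, 54 do not.)

10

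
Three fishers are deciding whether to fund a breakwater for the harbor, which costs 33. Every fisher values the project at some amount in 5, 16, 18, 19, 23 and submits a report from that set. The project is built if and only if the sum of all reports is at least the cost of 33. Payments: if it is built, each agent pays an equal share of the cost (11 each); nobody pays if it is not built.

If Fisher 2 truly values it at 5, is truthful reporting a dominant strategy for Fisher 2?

Yes

Check each profile of the others' reports and compare truth against every alternative report.
Others report (5, 16): truth gives 0, best alternative gives -6.
Others report (5, 18): truth gives 0, best alternative gives -6.
Others report (5, 19): truth gives 0, best alternative gives -6.
Others report (16, 5): truth gives 0, best alternative gives -6.
Others report (18, 5): truth gives 0, best alternative gives -6.
Others report (19, 5): truth gives 0, best alternative gives -6.
(Remaining 19 profiles checked similarly; truth is weakly best in each.)
In every case the truthful report is at least as good as any alternative, so it is a dominant strategy.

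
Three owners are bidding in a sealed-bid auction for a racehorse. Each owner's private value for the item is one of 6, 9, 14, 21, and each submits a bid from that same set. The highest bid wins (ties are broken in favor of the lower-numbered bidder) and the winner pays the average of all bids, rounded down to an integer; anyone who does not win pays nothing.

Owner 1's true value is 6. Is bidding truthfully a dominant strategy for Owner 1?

Yes

Check each profile of the others' bids and compare truth against every alternative bid.
Others bid (9, 9): truth gives 0, best alternative gives -3.
Others bid (6, 9): truth gives 0, best alternative gives -2.
Others bid (9, 6): truth gives 0, best alternative gives -2.
Others bid (6, 6): truth gives 0, best alternative gives -1.
Others bid (6, 14): truth gives 0, best alternative gives 0.
Others bid (6, 21): truth gives 0, best alternative gives 0.
(Remaining 10 profiles checked similarly; truth is weakly best in each.)
In every case the truthful bid is at least as good as any alternative, so it is a dominant strategy.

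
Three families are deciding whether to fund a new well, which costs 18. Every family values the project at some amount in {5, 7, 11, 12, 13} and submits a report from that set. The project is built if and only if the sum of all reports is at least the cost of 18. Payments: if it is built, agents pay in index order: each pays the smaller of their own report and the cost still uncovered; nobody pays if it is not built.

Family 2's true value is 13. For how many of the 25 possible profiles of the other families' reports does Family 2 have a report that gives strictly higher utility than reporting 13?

Others report (5, 5): truth gives 0; report 11 gives 2 > 0. Violating.
Others report (5, 7): truth gives 0; report 7 gives 6 > 0. Violating.
Others report (5, 11): truth gives 0; report 5 gives 8 > 0. Violating.
Others report (5, 12): truth gives 0; report 5 gives 8 > 0. Violating.
Others report (13, 5): truth gives 8; no alternative beats it.
Others report (13, 7): truth gives 8; no alternative beats it.
(Checking all 25 profiles: 20 have a profitable deviation, 5 do not.)

20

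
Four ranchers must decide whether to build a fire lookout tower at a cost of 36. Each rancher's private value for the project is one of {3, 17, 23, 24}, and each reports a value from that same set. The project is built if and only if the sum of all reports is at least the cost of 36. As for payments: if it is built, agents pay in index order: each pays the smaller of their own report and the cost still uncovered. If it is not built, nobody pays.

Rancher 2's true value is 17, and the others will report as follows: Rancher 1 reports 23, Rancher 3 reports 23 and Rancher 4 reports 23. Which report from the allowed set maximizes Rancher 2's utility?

Report 3: project built, pays 3, utility 17 - 3 = 14.
Report 17: project built, pays 13, utility 17 - 13 = 4.
Report 23: project built, pays 13, utility 17 - 13 = 4.
Report 24: project built, pays 13, utility 17 - 13 = 4.
The best choice is 3 with utility 14.

3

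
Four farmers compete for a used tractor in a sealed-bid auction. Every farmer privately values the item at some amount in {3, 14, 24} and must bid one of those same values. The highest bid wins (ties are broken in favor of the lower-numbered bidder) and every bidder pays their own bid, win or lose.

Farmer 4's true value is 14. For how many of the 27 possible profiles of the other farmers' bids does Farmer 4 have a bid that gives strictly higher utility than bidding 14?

26

Others bid (3, 3, 14): truth gives -14; bid 3 gives -3 > -14. Violating.
Others bid (3, 3, 24): truth gives -14; bid 3 gives -3 > -14. Violating.
Others bid (3, 14, 3): truth gives -14; bid 3 gives -3 > -14. Violating.
Others bid (3, 14, 14): truth gives -14; bid 3 gives -3 > -14. Violating.
Others bid (3, 3, 3): truth gives 0; no alternative beats it.
(Checking all 27 profiles: 26 have a profitable deviation, 1 does not.)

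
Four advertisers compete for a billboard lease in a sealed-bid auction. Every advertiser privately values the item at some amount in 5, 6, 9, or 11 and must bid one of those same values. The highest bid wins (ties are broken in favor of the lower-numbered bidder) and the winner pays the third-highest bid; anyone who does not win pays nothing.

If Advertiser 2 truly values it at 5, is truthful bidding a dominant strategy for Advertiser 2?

Check each profile of the others' bids and compare truth against every alternative bid.
Others bid (5, 6, 6): truth gives 0, best alternative gives -1.
Others bid (5, 5, 5): truth gives 0, best alternative gives 0.
Others bid (5, 5, 6): truth gives 0, best alternative gives 0.
Others bid (5, 5, 9): truth gives 0, best alternative gives 0.
Others bid (5, 5, 11): truth gives 0, best alternative gives 0.
Others bid (5, 6, 5): truth gives 0, best alternative gives 0.
(Remaining 58 profiles checked similarly; truth is weakly best in each.)
In every case the truthful bid is at least as good as any alternative, so it is a dominant strategy.

Yes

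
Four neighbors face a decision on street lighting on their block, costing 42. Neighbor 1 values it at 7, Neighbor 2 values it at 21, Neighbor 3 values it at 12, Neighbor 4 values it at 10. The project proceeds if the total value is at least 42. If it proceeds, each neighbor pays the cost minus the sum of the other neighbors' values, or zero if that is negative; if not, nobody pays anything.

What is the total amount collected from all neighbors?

19

Total value 50 ≥ cost 42, so it is built.
Neighbor 1: others sum to 43; max(0, 42 - 43) = 0.
Neighbor 2: others sum to 29; max(0, 42 - 29) = 13.
Neighbor 3: others sum to 38; max(0, 42 - 38) = 4.
Neighbor 4: others sum to 40; max(0, 42 - 40) = 2.
Total collected = 0 + 13 + 4 + 2 = 19.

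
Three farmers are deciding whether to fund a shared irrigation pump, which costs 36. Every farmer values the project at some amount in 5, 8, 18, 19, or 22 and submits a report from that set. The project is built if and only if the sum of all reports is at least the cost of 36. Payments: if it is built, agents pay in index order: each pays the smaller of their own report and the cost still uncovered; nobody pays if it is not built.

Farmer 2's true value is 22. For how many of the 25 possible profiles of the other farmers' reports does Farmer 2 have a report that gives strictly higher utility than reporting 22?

16

Others report (5, 18): truth gives 0; report 18 gives 4 > 0. Violating.
Others report (5, 19): truth gives 0; report 18 gives 4 > 0. Violating.
Others report (5, 22): truth gives 0; report 18 gives 4 > 0. Violating.
Others report (8, 18): truth gives 0; report 18 gives 4 > 0. Violating.
Others report (5, 5): truth gives 0; no alternative beats it.
Others report (5, 8): truth gives 0; no alternative beats it.
(Checking all 25 profiles: 16 have a profitable deviation, 9 do not.)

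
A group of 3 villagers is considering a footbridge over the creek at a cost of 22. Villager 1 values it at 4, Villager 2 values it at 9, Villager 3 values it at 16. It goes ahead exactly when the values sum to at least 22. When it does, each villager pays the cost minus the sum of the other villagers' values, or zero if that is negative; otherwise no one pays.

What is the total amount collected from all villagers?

Total value 29 ≥ cost 22, so it is built.
Villager 1: others sum to 25; max(0, 22 - 25) = 0.
Villager 2: others sum to 20; max(0, 22 - 20) = 2.
Villager 3: others sum to 13; max(0, 22 - 13) = 9.
Total collected = 0 + 2 + 9 = 11.

11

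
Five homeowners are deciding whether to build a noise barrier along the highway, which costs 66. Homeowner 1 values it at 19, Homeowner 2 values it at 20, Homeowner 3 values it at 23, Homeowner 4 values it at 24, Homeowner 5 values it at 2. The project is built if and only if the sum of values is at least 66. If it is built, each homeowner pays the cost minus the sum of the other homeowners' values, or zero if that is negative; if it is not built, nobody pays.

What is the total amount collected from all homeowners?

Total value 88 ≥ cost 66, so it is built.
Homeowner 1: others sum to 69; max(0, 66 - 69) = 0.
Homeowner 2: others sum to 68; max(0, 66 - 68) = 0.
Homeowner 3: others sum to 65; max(0, 66 - 65) = 1.
Homeowner 4: others sum to 64; max(0, 66 - 64) = 2.
Homeowner 5: others sum to 86; max(0, 66 - 86) = 0.
Total collected = 0 + 0 + 1 + 2 + 0 = 3.

3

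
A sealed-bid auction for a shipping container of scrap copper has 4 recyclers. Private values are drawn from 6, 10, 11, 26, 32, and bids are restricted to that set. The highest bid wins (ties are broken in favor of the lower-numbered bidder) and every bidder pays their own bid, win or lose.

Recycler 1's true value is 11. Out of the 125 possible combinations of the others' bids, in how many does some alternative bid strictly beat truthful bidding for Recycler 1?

106

Others bid (6, 6, 6): truth gives 0; bid 6 gives 5 > 0. Violating.
Others bid (6, 6, 10): truth gives 0; bid 10 gives 1 > 0. Violating.
Others bid (6, 6, 26): truth gives -11; bid 6 gives -6 > -11. Violating.
Others bid (6, 6, 32): truth gives -11; bid 6 gives -6 > -11. Violating.
Others bid (6, 6, 11): truth gives 0; no alternative beats it.
Others bid (6, 10, 11): truth gives 0; no alternative beats it.
(Checking all 125 profiles: 106 have a profitable deviation, 19 do not.)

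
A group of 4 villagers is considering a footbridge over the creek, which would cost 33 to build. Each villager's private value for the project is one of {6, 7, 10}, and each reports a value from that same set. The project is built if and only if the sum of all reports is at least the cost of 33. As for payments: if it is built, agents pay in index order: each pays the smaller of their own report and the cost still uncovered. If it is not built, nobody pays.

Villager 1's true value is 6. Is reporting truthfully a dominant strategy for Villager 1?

Check each profile of the others' reports and compare truth against every alternative report.
Others report (6, 10, 10): truth gives 0, best alternative gives -1.
Others report (7, 10, 10): truth gives 0, best alternative gives -1.
Others report (10, 6, 10): truth gives 0, best alternative gives -1.
Others report (10, 7, 10): truth gives 0, best alternative gives -1.
Others report (10, 10, 6): truth gives 0, best alternative gives -1.
Others report (10, 10, 7): truth gives 0, best alternative gives -1.
(Remaining 21 profiles checked similarly; truth is weakly best in each.)
In every case the truthful report is at least as good as any alternative, so it is a dominant strategy.

Yes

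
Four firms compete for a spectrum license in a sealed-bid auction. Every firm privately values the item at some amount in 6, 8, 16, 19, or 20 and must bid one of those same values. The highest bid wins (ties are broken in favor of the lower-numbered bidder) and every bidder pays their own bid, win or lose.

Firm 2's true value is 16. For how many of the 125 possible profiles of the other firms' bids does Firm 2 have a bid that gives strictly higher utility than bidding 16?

111

Others bid (6, 6, 6): truth gives 0; bid 8 gives 8 > 0. Violating.
Others bid (6, 6, 8): truth gives 0; bid 8 gives 8 > 0. Violating.
Others bid (6, 6, 19): truth gives -16; bid 19 gives -3 > -16. Violating.
Others bid (6, 6, 20): truth gives -16; bid 20 gives -4 > -16. Violating.
Others bid (6, 6, 16): truth gives 0; no alternative beats it.
Others bid (6, 8, 16): truth gives 0; no alternative beats it.
(Checking all 125 profiles: 111 have a profitable deviation, 14 do not.)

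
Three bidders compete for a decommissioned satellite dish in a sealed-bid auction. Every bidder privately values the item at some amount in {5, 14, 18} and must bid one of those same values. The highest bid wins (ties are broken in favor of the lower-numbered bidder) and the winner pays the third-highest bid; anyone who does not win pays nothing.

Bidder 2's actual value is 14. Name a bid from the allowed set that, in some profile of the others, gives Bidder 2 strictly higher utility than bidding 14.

18

Suppose Bidder 1 bids 5 and Bidder 3 bids 18.
Bid 14: loses, pays 0, utility 0.
Bid 18: wins, pays 5, utility 14 - 5 = 9.
So bidding 18 beats truth here (9 > 0).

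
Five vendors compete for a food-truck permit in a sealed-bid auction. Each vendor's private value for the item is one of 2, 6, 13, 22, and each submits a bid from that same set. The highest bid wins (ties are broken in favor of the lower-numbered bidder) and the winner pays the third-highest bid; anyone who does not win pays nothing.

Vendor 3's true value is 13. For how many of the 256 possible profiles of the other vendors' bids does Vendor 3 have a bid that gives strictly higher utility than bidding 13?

32

Others bid (2, 2, 2, 22): truth gives 0; bid 22 gives 11 > 0. Violating.
Others bid (2, 2, 6, 22): truth gives 0; bid 22 gives 7 > 0. Violating.
Others bid (2, 2, 22, 2): truth gives 0; bid 22 gives 11 > 0. Violating.
Others bid (2, 2, 22, 6): truth gives 0; bid 22 gives 7 > 0. Violating.
Others bid (2, 2, 2, 2): truth gives 11; no alternative beats it.
Others bid (2, 2, 2, 6): truth gives 11; no alternative beats it.
(Checking all 256 profiles: 32 have a profitable deviation, 224 do not.)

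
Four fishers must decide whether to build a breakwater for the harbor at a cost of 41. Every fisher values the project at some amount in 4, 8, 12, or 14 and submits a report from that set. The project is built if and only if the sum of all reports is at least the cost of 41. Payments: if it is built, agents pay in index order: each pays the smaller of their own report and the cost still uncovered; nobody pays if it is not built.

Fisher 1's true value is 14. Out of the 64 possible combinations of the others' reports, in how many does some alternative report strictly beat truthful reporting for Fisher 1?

32

Others report (4, 12, 14): truth gives 0; report 12 gives 2 > 0. Violating.
Others report (4, 14, 12): truth gives 0; report 12 gives 2 > 0. Violating.
Others report (4, 14, 14): truth gives 0; report 12 gives 2 > 0. Violating.
Others report (8, 8, 14): truth gives 0; report 12 gives 2 > 0. Violating.
Others report (4, 4, 4): truth gives 0; no alternative beats it.
Others report (4, 4, 8): truth gives 0; no alternative beats it.
(Checking all 64 profiles: 32 have a profitable deviation, 32 do not.)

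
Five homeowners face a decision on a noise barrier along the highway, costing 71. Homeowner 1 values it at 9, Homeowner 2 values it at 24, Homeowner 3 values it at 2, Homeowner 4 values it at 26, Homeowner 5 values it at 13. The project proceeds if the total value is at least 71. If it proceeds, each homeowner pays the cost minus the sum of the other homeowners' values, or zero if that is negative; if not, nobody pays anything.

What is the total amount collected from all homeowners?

60

Total value 74 ≥ cost 71, so it is built.
Homeowner 1: others sum to 65; max(0, 71 - 65) = 6.
Homeowner 2: others sum to 50; max(0, 71 - 50) = 21.
Homeowner 3: others sum to 72; max(0, 71 - 72) = 0.
Homeowner 4: others sum to 48; max(0, 71 - 48) = 23.
Homeowner 5: others sum to 61; max(0, 71 - 61) = 10.
Total collected = 6 + 21 + 0 + 23 + 10 = 60.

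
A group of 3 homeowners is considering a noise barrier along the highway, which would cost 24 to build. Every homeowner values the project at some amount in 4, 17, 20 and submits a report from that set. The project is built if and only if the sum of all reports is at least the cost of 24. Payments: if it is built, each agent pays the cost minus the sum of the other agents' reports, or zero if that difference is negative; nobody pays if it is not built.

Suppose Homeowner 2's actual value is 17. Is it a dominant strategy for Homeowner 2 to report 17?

Check each profile of the others' reports and compare truth against every alternative report.
Others report (4, 20): truth gives 17, best alternative gives 17.
Others report (17, 17): truth gives 17, best alternative gives 17.
Others report (17, 20): truth gives 17, best alternative gives 17.
Others report (20, 4): truth gives 17, best alternative gives 17.
Others report (20, 17): truth gives 17, best alternative gives 17.
Others report (20, 20): truth gives 17, best alternative gives 17.
(Remaining 3 profiles checked similarly; truth is weakly best in each.)
In every case the truthful report is at least as good as any alternative, so it is a dominant strategy.

Yes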